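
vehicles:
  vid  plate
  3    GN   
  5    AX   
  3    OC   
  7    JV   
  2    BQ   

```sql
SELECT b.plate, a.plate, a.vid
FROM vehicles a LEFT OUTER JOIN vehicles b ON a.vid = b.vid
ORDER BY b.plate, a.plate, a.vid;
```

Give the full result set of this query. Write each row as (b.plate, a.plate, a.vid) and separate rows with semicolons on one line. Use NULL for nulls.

(AX, AX, 5); (BQ, BQ, 2); (GN, GN, 3); (GN, OC, 3); (JV, JV, 7); (OC, GN, 3); (OC, OC, 3)

LEFT JOIN keeps every row from `vehicles a`; unmatched rows get NULL for `vehicles b`'s columns.
Matching on a.vid = b.vid.
- a row (vid=3): matches 2 b row(s) → 2 output row(s).
- a row (vid=5): matches 1 b row(s) → 1 output row(s).
- a row (vid=3): matches 2 b row(s) → 2 output row(s).
- a row (vid=7): matches 1 b row(s) → 1 output row(s).
- a row (vid=2): matches 1 b row(s) → 1 output row(s).
After projecting and ordering:
b.plate | a.plate | a.vid
AX | AX | 5
BQ | BQ | 2
GN | GN | 3
GN | OC | 3
JV | JV | 7
OC | GN | 3
OC | OC | 3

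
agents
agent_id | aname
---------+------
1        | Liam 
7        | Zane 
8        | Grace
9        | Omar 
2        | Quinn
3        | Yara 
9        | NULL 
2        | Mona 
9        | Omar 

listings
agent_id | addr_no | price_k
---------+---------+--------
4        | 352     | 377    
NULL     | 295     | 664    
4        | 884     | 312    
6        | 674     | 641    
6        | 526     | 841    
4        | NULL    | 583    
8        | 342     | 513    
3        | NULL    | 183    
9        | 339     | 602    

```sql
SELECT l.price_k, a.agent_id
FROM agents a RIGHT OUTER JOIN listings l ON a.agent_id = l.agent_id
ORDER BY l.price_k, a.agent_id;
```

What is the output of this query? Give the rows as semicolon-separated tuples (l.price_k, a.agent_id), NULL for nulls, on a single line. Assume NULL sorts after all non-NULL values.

RIGHT JOIN keeps every row from `listings`; unmatched rows get NULL for `agents`'s columns.
Matching on a.agent_id = l.agent_id. A NULL in a compared column never satisfies the condition.
Matched pairs: 5; unmatched l rows kept: 6.

(183, 3); (312, NULL); (377, NULL); (513, 8); (583, NULL); (602, 9); (602, 9); (602, 9); (641, NULL); (664, NULL); (841, NULL)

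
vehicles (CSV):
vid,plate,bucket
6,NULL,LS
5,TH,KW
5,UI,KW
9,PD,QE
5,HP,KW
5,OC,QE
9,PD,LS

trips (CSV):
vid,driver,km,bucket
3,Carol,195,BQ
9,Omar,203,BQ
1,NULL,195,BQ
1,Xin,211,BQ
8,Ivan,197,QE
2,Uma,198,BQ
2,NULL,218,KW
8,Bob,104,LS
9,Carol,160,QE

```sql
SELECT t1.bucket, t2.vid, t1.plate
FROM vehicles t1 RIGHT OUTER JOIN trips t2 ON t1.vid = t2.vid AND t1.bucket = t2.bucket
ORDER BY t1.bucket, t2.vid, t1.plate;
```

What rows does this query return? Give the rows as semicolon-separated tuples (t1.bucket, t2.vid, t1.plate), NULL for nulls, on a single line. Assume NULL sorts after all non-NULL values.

RIGHT JOIN keeps every row from `trips`; unmatched rows get NULL for `vehicles`'s columns.
Matching on t1.vid = t2.vid AND t1.bucket = t2.bucket.
- t1 (vid=6, bucket=LS) has no partner in t2.
- t1 (vid=5, bucket=KW) has no partner in t2.
- t1 (vid=5, bucket=KW) has no partner in t2.
- t1 (vid=9, bucket=QE) pairs with 1 row(s) of t2.
- t1 (vid=5, bucket=KW) has no partner in t2.
- t1 (vid=5, bucket=QE) has no partner in t2.
- t1 (vid=9, bucket=LS) has no partner in t2.
- 8 row(s) from t2 found no t1 partner → padded with NULL.
After projecting and ordering:
t1.bucket | t2.vid | t1.plate
QE | 9 | PD
NULL | 1 | NULL
NULL | 1 | NULL
NULL | 2 | NULL
NULL | 2 | NULL
NULL | 3 | NULL
NULL | 8 | NULL
NULL | 8 | NULL
NULL | 9 | NULL

(QE, 9, PD); (NULL, 1, NULL); (NULL, 1, NULL); (NULL, 2, NULL); (NULL, 2, NULL); (NULL, 3, NULL); (NULL, 8, NULL); (NULL, 8, NULL); (NULL, 9, NULL)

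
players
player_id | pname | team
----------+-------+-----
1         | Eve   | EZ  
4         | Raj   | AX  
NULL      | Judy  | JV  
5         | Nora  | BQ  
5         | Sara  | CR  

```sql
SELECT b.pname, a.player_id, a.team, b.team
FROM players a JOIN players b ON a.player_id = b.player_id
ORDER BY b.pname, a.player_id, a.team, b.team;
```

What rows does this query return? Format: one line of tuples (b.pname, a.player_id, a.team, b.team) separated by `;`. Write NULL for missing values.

INNER JOIN keeps only pairs where the ON condition holds.
Matching on a.player_id = b.player_id. A NULL in a compared column never satisfies the condition.
- a[0] player_id=1 → 1 match(es) in b → 1 row(s).
- a[1] player_id=4 → 1 match(es) in b → 1 row(s).
- a[2] player_id=NULL → no match; dropped.
- a[3] player_id=5 → 2 match(es) in b → 2 row(s).
- a[4] player_id=5 → 2 match(es) in b → 2 row(s).
After projecting and ordering:
b.pname | a.player_id | a.team | b.team
Eve | 1 | EZ | EZ
Nora | 5 | BQ | BQ
Nora | 5 | CR | BQ
Raj | 4 | AX | AX
Sara | 5 | BQ | CR
Sara | 5 | CR | CR

(Eve, 1, EZ, EZ); (Nora, 5, BQ, BQ); (Nora, 5, CR, BQ); (Raj, 4, AX, AX); (Sara, 5, BQ, CR); (Sara, 5, CR, CR)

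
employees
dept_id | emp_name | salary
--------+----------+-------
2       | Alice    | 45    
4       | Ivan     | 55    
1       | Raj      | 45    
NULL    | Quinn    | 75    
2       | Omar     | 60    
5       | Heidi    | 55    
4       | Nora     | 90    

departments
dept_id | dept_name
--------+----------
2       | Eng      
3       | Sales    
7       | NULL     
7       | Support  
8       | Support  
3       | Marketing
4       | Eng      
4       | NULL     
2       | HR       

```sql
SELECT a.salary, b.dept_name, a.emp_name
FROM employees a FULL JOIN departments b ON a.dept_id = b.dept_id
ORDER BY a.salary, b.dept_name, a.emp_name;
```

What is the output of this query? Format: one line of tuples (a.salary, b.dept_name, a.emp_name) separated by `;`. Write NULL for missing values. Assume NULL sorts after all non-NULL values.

(45, Eng, Alice); (45, HR, Alice); (45, NULL, Raj); (55, Eng, Ivan); (55, NULL, Heidi); (55, NULL, Ivan); (60, Eng, Omar); (60, HR, Omar); (75, NULL, Quinn); (90, Eng, Nora); (90, NULL, Nora); (NULL, Marketing, NULL); (NULL, Sales, NULL); (NULL, Support, NULL); (NULL, Support, NULL); (NULL, NULL, NULL)

FULL OUTER JOIN keeps every row from both sides; unmatched rows get NULL for the other side's columns.
Matching on a.dept_id = b.dept_id. A NULL in a compared column never satisfies the condition.
Matched pairs: 8; unmatched a rows kept: 3; unmatched b rows kept: 5.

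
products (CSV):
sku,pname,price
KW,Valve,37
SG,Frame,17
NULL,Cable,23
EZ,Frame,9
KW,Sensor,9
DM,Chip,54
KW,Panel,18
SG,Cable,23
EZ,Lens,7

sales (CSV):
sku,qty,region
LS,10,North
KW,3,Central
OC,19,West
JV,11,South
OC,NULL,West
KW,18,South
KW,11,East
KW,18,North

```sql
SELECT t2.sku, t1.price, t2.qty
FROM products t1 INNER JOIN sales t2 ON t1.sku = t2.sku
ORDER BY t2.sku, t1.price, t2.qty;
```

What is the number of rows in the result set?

INNER JOIN keeps only pairs where the ON condition holds.
Matching on t1.sku = t2.sku. A NULL in a compared column never satisfies the condition.
Matched pairs: 12.
Total: 12 rows.

12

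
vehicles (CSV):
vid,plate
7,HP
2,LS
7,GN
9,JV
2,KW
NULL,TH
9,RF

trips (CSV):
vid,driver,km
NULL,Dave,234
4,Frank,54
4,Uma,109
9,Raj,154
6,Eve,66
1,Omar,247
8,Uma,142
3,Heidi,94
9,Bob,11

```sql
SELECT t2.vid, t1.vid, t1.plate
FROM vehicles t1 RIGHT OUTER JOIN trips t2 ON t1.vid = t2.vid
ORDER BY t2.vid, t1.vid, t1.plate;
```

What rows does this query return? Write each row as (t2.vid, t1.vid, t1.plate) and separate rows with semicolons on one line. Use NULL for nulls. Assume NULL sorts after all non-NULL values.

(1, NULL, NULL); (3, NULL, NULL); (4, NULL, NULL); (4, NULL, NULL); (6, NULL, NULL); (8, NULL, NULL); (9, 9, JV); (9, 9, JV); (9, 9, RF); (9, 9, RF); (NULL, NULL, NULL)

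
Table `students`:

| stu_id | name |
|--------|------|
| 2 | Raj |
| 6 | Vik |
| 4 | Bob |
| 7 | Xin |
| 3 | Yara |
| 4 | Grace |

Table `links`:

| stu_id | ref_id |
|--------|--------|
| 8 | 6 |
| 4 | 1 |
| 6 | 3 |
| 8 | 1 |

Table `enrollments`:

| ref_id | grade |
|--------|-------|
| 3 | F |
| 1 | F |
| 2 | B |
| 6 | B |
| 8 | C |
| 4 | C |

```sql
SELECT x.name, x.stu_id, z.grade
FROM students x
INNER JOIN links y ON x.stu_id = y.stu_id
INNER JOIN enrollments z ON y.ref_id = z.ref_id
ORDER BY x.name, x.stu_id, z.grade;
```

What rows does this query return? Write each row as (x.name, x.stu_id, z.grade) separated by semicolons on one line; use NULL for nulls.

Evaluate left to right. First `students x INNER JOIN links y` on stu_id: 3 row(s).
Then INNER JOIN `enrollments z` on ref_id: keep only rows whose y.ref_id appears in z.

(Bob, 4, F); (Grace, 4, F); (Vik, 6, F)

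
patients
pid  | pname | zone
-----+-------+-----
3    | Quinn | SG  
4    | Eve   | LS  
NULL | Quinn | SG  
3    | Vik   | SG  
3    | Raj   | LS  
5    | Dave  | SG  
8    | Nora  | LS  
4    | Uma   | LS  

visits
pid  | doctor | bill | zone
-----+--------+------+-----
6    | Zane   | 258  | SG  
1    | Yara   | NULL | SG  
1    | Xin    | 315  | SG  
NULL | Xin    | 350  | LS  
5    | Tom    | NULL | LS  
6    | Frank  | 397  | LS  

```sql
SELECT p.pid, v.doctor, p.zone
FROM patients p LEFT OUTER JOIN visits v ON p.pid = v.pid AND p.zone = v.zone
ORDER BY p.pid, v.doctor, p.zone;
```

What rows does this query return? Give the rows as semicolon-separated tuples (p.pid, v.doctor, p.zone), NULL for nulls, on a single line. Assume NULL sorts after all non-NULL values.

LEFT JOIN keeps every row from `patients`; unmatched rows get NULL for `visits`'s columns.
Matching on p.pid = v.pid AND p.zone = v.zone. A NULL in a compared column never satisfies the condition.
Matched pairs: 0; unmatched p rows kept: 8.

(3, NULL, LS); (3, NULL, SG); (3, NULL, SG); (4, NULL, LS); (4, NULL, LS); (5, NULL, SG); (8, NULL, LS); (NULL, NULL, SG)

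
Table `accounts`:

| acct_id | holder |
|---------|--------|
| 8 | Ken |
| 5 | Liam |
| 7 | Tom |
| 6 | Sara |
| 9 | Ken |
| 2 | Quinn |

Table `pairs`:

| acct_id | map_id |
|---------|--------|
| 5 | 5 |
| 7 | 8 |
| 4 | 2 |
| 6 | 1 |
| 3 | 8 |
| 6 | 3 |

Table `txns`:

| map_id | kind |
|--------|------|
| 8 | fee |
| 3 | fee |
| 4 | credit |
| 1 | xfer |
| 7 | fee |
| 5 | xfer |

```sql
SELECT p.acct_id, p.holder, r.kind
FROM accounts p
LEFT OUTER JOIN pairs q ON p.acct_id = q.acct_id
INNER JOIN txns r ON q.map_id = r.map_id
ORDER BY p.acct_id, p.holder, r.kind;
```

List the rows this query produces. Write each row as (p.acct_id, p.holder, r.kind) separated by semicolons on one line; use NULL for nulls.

Step 1 — p LEFT JOIN q on acct_id → 7 row(s).
Then INNER JOIN `txns r` on map_id: keep only rows whose q.map_id appears in r.

(5, Liam, xfer); (6, Sara, fee); (6, Sara, xfer); (7, Tom, fee)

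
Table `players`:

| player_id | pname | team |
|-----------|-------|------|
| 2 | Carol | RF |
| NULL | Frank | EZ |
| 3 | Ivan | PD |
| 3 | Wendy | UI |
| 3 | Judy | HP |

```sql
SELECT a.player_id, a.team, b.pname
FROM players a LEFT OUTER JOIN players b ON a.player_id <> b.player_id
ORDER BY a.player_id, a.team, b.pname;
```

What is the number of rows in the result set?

LEFT JOIN keeps every row from `players a`; unmatched rows get NULL for `players b`'s columns.
Matching on a.player_id <> b.player_id. A NULL in a compared column never satisfies the condition.
Matched pairs: 6; unmatched a rows kept: 1.
Total: 6 matched + 1 padded = 7 rows.

7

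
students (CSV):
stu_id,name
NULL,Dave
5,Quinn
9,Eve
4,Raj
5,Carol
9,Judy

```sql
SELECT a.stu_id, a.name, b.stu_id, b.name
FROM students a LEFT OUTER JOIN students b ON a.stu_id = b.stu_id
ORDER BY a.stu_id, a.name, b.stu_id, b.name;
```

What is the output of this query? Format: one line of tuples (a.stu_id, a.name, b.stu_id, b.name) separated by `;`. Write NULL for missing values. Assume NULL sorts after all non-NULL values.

(4, Raj, 4, Raj); (5, Carol, 5, Carol); (5, Carol, 5, Quinn); (5, Quinn, 5, Carol); (5, Quinn, 5, Quinn); (9, Eve, 9, Eve); (9, Eve, 9, Judy); (9, Judy, 9, Eve); (9, Judy, 9, Judy); (NULL, Dave, NULL, NULL)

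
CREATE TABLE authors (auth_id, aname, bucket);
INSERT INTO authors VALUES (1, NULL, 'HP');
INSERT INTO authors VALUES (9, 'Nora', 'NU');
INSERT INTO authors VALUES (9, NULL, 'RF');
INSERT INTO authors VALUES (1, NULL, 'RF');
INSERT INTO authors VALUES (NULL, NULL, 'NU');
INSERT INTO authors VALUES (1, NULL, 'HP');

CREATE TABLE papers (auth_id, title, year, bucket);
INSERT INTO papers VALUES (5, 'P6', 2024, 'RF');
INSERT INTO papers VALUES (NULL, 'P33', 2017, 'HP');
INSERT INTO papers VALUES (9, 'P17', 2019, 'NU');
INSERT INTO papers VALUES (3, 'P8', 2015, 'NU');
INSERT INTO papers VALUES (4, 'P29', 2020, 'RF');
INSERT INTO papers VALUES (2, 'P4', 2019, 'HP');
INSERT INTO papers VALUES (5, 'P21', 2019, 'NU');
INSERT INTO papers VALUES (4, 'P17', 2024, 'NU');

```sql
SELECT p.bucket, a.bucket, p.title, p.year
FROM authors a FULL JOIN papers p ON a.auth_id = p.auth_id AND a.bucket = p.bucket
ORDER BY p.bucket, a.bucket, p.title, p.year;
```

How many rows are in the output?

13

FULL OUTER JOIN keeps every row from both sides; unmatched rows get NULL for the other side's columns.
Matching on a.auth_id = p.auth_id AND a.bucket = p.bucket. A NULL in a compared column never satisfies the condition.
- auth_id=1, bucket=HP: no p row matches, row kept with p columns NULL.
- auth_id=9, bucket=NU: 1 matching p row(s), so 1 row(s) emitted.
- auth_id=9, bucket=RF: no p row matches, row kept with p columns NULL.
- auth_id=1, bucket=RF: no p row matches, row kept with p columns NULL.
- auth_id=NULL, bucket=NU: no p row matches, row kept with p columns NULL.
- auth_id=1, bucket=HP: no p row matches, row kept with p columns NULL.
- 7 p row(s) had no a match → kept, a columns NULL.
Total: 1 matched + 12 padded = 13 rows.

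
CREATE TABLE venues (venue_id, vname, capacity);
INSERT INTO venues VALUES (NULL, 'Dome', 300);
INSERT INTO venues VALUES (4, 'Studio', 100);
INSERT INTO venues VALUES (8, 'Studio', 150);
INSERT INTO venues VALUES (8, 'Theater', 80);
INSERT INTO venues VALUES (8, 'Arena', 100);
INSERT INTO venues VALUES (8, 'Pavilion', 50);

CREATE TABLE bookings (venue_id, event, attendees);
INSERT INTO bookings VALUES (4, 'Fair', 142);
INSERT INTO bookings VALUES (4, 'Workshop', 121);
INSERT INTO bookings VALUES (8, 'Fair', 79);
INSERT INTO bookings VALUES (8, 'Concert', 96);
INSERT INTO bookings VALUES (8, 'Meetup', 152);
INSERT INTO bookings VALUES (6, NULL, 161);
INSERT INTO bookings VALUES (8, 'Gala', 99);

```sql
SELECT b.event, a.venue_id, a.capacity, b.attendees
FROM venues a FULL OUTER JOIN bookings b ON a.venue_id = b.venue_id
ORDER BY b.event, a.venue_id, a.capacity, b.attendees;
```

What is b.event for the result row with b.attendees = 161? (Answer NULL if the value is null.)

NULL

FULL OUTER JOIN keeps every row from both sides; unmatched rows get NULL for the other side's columns.
Matching on a.venue_id = b.venue_id. A NULL in a compared column never satisfies the condition.
Matched pairs: 18; unmatched a rows kept: 1; unmatched b rows kept: 1.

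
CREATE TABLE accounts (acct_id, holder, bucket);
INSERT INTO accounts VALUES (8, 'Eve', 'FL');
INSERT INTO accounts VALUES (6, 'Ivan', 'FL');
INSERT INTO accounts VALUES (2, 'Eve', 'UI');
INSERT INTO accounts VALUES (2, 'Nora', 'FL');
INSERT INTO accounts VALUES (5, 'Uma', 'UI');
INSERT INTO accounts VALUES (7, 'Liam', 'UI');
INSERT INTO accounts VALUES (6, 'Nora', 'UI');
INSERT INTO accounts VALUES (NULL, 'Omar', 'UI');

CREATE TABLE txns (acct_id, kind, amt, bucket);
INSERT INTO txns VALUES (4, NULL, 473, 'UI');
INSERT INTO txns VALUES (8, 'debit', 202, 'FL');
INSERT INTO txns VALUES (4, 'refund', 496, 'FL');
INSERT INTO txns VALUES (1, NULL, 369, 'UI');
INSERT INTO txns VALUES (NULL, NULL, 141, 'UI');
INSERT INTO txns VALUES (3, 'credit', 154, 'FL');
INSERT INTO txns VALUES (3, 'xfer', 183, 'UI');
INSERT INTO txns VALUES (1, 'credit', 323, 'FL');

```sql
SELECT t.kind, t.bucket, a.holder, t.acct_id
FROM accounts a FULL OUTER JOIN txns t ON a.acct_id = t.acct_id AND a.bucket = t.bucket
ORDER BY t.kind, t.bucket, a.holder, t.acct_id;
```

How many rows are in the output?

15

FULL OUTER JOIN keeps every row from both sides; unmatched rows get NULL for the other side's columns.
Matching on a.acct_id = t.acct_id AND a.bucket = t.bucket. A NULL in a compared column never satisfies the condition.
- a[0] acct_id=8, bucket=FL → 1 match(es) in t → 1 row(s).
- a[1] acct_id=6, bucket=FL → no match; kept with NULLs on the t side.
- a[2] acct_id=2, bucket=UI → no match; kept with NULLs on the t side.
- a[3] acct_id=2, bucket=FL → no match; kept with NULLs on the t side.
- a[4] acct_id=5, bucket=UI → no match; kept with NULLs on the t side.
- a[5] acct_id=7, bucket=UI → no match; kept with NULLs on the t side.
- a[6] acct_id=6, bucket=UI → no match; kept with NULLs on the t side.
- a[7] acct_id=NULL, bucket=UI → no match; kept with NULLs on the t side.
- plus 7 unmatched t row(s), each kept with NULL a columns.
Total: 1 matched + 14 padded = 15 rows.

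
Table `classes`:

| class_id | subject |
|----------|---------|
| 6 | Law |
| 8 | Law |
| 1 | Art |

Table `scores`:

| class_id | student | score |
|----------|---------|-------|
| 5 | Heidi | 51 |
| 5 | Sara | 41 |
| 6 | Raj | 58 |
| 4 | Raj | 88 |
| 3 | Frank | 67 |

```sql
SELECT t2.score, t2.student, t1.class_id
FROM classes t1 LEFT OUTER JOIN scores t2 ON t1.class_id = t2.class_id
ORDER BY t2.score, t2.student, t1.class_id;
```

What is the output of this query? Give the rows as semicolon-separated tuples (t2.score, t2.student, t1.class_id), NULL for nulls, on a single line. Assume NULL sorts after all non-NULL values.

LEFT JOIN keeps every row from `classes`; unmatched rows get NULL for `scores`'s columns.
Matching on t1.class_id = t2.class_id.
- class_id=6: 1 matching t2 row(s), so 1 row(s) emitted.
- class_id=8: no t2 row matches, row kept with t2 columns NULL.
- class_id=1: no t2 row matches, row kept with t2 columns NULL.
After projecting and ordering:
t2.score | t2.student | t1.class_id
58 | Raj | 6
NULL | NULL | 1
NULL | NULL | 8

(58, Raj, 6); (NULL, NULL, 1); (NULL, NULL, 8)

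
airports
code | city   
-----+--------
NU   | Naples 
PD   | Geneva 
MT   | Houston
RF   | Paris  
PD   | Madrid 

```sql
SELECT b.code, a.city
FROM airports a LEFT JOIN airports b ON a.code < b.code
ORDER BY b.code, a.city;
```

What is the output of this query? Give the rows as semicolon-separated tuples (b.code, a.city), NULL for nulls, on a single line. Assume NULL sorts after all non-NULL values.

(NU, Houston); (PD, Houston); (PD, Houston); (PD, Naples); (PD, Naples); (RF, Geneva); (RF, Houston); (RF, Madrid); (RF, Naples); (NULL, Paris)

LEFT JOIN keeps every row from `airports a`; unmatched rows get NULL for `airports b`'s columns.
Matching on a.code < b.code.
- code=NU: 3 matching b row(s), so 3 row(s) emitted.
- code=PD: 1 matching b row(s), so 1 row(s) emitted.
- code=MT: 4 matching b row(s), so 4 row(s) emitted.
- code=RF: no b row matches, row kept with b columns NULL.
- code=PD: 1 matching b row(s), so 1 row(s) emitted.
After projecting and ordering:
b.code | a.city
NU | Houston
PD | Houston
PD | Houston
PD | Naples
PD | Naples
RF | Geneva
RF | Houston
RF | Madrid
RF | Naples
NULL | Paris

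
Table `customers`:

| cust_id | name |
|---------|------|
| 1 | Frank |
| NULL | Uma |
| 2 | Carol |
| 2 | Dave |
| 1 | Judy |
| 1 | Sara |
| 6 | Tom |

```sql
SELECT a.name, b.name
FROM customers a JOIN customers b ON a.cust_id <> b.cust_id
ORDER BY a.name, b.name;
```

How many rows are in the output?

INNER JOIN keeps only pairs where the ON condition holds.
Matching on a.cust_id <> b.cust_id. A NULL in a compared column never satisfies the condition.
Matched pairs: 22.
Total: 22 rows.

22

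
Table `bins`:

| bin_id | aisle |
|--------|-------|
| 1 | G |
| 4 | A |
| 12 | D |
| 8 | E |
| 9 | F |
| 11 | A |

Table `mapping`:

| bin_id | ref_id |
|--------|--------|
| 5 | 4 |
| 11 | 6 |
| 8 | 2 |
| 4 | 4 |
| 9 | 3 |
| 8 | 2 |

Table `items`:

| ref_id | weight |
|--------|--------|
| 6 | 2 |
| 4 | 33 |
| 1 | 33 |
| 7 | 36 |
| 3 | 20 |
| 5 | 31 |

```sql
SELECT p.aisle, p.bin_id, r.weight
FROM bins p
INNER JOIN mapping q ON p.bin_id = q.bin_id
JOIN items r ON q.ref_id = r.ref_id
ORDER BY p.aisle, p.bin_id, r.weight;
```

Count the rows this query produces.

Joins associate left-to-right: bins INNER JOIN mapping on bin_id gives 5 intermediate row(s).
Then INNER JOIN `items r` on ref_id: keep only rows whose q.ref_id appears in r.
Result: 3 row(s).

3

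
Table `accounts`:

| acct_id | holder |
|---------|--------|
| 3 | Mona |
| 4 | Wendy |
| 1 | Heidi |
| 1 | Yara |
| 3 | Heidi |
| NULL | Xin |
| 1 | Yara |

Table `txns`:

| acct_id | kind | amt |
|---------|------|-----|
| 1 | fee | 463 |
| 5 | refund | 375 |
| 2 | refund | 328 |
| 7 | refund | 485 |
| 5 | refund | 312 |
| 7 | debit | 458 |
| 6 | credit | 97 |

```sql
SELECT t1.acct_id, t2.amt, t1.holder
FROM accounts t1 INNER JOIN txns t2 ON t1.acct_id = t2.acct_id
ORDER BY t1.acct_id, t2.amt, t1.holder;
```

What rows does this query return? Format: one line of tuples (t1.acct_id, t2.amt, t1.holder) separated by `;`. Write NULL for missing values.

(1, 463, Heidi); (1, 463, Yara); (1, 463, Yara)

INNER JOIN keeps only pairs where the ON condition holds.
Matching on t1.acct_id = t2.acct_id. A NULL in a compared column never satisfies the condition.
Matched pairs: 3.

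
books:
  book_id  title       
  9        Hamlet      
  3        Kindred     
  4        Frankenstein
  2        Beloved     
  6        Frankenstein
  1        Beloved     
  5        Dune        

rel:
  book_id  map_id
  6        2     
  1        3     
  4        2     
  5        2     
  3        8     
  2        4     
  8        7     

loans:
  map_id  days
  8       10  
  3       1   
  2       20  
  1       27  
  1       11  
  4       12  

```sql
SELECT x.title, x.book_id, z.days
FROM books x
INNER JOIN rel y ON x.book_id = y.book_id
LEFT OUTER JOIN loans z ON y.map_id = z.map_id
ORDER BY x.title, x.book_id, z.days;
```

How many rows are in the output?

6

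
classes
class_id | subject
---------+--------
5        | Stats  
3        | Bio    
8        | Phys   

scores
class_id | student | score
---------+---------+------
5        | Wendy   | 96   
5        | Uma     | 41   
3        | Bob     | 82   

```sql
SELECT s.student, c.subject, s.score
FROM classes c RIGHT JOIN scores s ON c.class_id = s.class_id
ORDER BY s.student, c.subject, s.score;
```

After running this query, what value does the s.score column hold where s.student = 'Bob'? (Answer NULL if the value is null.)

82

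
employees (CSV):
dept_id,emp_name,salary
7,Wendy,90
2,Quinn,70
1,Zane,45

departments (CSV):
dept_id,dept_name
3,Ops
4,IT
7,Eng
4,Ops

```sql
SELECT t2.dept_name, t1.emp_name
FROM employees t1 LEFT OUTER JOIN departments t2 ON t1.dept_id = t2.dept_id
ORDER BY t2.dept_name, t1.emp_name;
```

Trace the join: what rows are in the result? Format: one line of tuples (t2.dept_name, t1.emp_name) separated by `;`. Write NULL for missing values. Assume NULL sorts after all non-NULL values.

(Eng, Wendy); (NULL, Quinn); (NULL, Zane)

LEFT JOIN keeps every row from `employees`; unmatched rows get NULL for `departments`'s columns.
Matching on t1.dept_id = t2.dept_id.
- t1[0] dept_id=7 → 1 match(es) in t2 → 1 row(s).
- t1[1] dept_id=2 → no match; kept with NULLs on the t2 side.
- t1[2] dept_id=1 → no match; kept with NULLs on the t2 side.
After projecting and ordering:
t2.dept_name | t1.emp_name
Eng | Wendy
NULL | Quinn
NULL | Zane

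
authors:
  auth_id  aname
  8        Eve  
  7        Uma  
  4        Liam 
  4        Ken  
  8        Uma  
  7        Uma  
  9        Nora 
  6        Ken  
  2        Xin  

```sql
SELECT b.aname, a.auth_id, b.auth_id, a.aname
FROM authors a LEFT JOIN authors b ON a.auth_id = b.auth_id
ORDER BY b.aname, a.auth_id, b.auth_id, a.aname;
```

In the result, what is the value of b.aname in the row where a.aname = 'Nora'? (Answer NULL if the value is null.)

LEFT JOIN keeps every row from `authors a`; unmatched rows get NULL for `authors b`'s columns.
Matching on a.auth_id = b.auth_id.
Matched pairs: 15; unmatched a rows kept: 0.

Nora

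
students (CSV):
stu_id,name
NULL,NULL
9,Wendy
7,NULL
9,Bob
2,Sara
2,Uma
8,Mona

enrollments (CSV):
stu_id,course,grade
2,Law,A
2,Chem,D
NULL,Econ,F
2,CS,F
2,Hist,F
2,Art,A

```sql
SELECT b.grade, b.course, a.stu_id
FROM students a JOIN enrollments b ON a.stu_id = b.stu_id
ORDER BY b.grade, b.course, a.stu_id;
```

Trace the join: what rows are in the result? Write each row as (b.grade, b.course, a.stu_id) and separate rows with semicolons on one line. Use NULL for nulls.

(A, Art, 2); (A, Art, 2); (A, Law, 2); (A, Law, 2); (D, Chem, 2); (D, Chem, 2); (F, CS, 2); (F, CS, 2); (F, Hist, 2); (F, Hist, 2)

INNER JOIN keeps only pairs where the ON condition holds.
Matching on a.stu_id = b.stu_id. A NULL in a compared column never satisfies the condition.
- a (stu_id=NULL) has no partner → excluded.
- a (stu_id=9) has no partner → excluded.
- a (stu_id=7) has no partner → excluded.
- a (stu_id=9) has no partner → excluded.
- a (stu_id=2) pairs with 5 row(s) of b.
- a (stu_id=2) pairs with 5 row(s) of b.
- a (stu_id=8) has no partner → excluded.
After projecting and ordering:
b.grade | b.course | a.stu_id
A | Art | 2
A | Art | 2
A | Law | 2
A | Law | 2
D | Chem | 2
D | Chem | 2
F | CS | 2
F | CS | 2
F | Hist | 2
F | Hist | 2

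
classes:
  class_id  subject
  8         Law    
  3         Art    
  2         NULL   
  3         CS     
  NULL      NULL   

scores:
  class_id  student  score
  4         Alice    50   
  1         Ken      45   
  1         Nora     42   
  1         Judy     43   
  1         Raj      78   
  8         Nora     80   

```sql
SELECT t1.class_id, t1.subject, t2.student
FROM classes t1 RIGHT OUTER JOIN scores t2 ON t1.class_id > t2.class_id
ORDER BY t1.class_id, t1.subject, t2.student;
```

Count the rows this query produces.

18

RIGHT JOIN keeps every row from `scores`; unmatched rows get NULL for `classes`'s columns.
Matching on t1.class_id > t2.class_id. A NULL in a compared column never satisfies the condition.
Matched pairs: 17; unmatched t2 rows kept: 1.
Total: 17 matched + 1 padded = 18 rows.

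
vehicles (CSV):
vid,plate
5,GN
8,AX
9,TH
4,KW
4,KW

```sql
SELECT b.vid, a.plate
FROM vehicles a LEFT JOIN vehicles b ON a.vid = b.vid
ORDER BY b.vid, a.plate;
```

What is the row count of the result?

LEFT JOIN keeps every row from `vehicles a`; unmatched rows get NULL for `vehicles b`'s columns.
Matching on a.vid = b.vid.
- a (vid=5) pairs with 1 row(s) of b.
- a (vid=8) pairs with 1 row(s) of b.
- a (vid=9) pairs with 1 row(s) of b.
- a (vid=4) pairs with 2 row(s) of b.
- a (vid=4) pairs with 2 row(s) of b.
Total: 7 rows.

7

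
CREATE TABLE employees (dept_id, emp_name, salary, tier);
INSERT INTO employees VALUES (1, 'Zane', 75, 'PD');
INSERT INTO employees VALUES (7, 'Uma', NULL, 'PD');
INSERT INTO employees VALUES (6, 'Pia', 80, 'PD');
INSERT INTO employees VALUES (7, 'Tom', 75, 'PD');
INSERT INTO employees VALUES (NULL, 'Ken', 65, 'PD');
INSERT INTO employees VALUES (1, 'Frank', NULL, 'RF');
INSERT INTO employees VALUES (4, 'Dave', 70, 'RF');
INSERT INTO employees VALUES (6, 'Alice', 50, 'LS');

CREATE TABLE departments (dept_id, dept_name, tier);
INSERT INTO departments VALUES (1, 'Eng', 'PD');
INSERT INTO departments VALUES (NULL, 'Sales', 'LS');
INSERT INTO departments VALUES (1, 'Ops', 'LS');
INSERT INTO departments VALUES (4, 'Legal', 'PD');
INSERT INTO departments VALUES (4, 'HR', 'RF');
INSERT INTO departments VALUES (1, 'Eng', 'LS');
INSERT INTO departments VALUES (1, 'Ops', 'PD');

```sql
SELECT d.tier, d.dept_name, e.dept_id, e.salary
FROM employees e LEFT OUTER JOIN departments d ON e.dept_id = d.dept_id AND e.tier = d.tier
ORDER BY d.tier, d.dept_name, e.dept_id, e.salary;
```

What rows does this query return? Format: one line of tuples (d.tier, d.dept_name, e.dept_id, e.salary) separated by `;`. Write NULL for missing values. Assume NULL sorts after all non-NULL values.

LEFT JOIN keeps every row from `employees`; unmatched rows get NULL for `departments`'s columns.
Matching on e.dept_id = d.dept_id AND e.tier = d.tier. A NULL in a compared column never satisfies the condition.
Matched pairs: 3; unmatched e rows kept: 6.

(PD, Eng, 1, 75); (PD, Ops, 1, 75); (RF, HR, 4, 70); (NULL, NULL, 1, NULL); (NULL, NULL, 6, 50); (NULL, NULL, 6, 80); (NULL, NULL, 7, 75); (NULL, NULL, 7, NULL); (NULL, NULL, NULL, 65)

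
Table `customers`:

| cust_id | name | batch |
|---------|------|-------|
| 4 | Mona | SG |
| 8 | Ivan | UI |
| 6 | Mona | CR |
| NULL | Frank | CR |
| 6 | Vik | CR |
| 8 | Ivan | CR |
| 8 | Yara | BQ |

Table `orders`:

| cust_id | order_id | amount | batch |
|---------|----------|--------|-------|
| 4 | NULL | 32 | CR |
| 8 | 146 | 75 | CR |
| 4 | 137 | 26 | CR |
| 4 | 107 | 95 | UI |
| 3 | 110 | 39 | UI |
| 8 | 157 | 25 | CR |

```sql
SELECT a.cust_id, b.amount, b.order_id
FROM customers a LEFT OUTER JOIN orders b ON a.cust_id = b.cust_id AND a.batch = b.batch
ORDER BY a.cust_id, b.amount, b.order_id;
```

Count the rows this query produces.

LEFT JOIN keeps every row from `customers`; unmatched rows get NULL for `orders`'s columns.
Matching on a.cust_id = b.cust_id AND a.batch = b.batch. A NULL in a compared column never satisfies the condition.
- a row (cust_id=4, batch=SG): no match → kept, b columns NULL.
- a row (cust_id=8, batch=UI): no match → kept, b columns NULL.
- a row (cust_id=6, batch=CR): no match → kept, b columns NULL.
- a row (cust_id=NULL, batch=CR): no match → kept, b columns NULL.
- a row (cust_id=6, batch=CR): no match → kept, b columns NULL.
- a row (cust_id=8, batch=CR): matches 2 b row(s) → 2 output row(s).
- a row (cust_id=8, batch=BQ): no match → kept, b columns NULL.
Total: 2 matched + 6 padded = 8 rows.

8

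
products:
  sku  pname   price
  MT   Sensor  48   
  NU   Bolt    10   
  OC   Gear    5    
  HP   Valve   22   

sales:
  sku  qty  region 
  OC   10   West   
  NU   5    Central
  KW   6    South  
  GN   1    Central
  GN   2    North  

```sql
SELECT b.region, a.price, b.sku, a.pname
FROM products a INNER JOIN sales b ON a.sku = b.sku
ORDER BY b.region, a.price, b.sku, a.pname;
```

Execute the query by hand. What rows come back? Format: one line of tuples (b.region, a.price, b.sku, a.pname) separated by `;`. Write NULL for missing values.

(Central, 10, NU, Bolt); (West, 5, OC, Gear)

INNER JOIN keeps only pairs where the ON condition holds.
Matching on a.sku = b.sku.
- a[0] sku=MT → no match; dropped.
- a[1] sku=NU → 1 match(es) in b → 1 row(s).
- a[2] sku=OC → 1 match(es) in b → 1 row(s).
- a[3] sku=HP → no match; dropped.
After projecting and ordering:
b.region | a.price | b.sku | a.pname
Central | 10 | NU | Bolt
West | 5 | OC | Gear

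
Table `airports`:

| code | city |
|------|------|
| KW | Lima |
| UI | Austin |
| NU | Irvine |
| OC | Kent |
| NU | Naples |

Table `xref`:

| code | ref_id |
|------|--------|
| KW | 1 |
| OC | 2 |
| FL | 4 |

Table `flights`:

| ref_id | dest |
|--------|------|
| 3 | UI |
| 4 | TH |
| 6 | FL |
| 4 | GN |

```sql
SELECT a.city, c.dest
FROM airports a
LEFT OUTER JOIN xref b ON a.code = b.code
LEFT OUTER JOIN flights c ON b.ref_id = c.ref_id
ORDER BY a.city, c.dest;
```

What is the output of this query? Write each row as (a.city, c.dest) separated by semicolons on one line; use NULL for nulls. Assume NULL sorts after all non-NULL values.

Evaluate left to right. First `airports a LEFT JOIN xref b` on code: 5 row(s).
Then LEFT JOIN `flights c` on ref_id: each of those 5 rows is kept; rows whose b.ref_id has no match in c get NULL for c's columns.

(Austin, NULL); (Irvine, NULL); (Kent, NULL); (Lima, NULL); (Naples, NULL)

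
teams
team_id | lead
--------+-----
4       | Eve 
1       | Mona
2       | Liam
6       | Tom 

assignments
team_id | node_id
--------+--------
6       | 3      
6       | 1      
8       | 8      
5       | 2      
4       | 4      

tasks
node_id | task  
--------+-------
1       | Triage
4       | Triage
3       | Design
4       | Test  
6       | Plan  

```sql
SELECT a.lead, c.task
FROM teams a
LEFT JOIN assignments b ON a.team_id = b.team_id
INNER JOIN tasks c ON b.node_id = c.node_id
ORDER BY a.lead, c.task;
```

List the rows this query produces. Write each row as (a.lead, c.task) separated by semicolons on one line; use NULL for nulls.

(Eve, Test); (Eve, Triage); (Tom, Design); (Tom, Triage)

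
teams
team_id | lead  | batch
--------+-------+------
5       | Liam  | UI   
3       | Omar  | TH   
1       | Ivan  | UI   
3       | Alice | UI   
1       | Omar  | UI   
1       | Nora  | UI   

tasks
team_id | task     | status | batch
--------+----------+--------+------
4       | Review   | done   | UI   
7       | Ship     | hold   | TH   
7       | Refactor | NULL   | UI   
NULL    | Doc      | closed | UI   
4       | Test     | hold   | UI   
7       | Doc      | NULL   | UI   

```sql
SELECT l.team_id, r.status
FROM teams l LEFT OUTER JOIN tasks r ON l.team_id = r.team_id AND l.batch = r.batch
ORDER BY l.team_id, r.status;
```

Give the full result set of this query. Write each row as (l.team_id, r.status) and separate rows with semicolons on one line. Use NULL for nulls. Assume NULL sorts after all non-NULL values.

(1, NULL); (1, NULL); (1, NULL); (3, NULL); (3, NULL); (5, NULL)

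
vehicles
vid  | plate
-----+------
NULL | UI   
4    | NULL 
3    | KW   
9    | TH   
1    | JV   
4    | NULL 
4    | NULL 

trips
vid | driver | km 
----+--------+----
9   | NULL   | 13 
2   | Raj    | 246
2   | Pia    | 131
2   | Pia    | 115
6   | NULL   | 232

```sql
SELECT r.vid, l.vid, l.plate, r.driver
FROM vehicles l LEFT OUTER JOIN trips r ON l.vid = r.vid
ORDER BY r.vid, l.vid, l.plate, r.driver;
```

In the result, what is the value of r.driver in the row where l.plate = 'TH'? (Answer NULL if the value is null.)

NULL

LEFT JOIN keeps every row from `vehicles`; unmatched rows get NULL for `trips`'s columns.
Matching on l.vid = r.vid. A NULL in a compared column never satisfies the condition.
Matched pairs: 1; unmatched l rows kept: 6.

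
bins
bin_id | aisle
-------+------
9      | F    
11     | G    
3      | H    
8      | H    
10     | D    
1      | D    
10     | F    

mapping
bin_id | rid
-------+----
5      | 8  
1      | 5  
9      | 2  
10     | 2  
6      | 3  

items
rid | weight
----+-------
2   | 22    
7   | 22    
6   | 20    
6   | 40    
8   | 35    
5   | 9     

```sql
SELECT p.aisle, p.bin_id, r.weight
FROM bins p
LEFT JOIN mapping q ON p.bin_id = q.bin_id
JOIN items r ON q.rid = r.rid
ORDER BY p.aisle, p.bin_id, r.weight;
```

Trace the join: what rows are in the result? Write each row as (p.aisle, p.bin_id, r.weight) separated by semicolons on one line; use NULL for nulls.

(D, 1, 9); (D, 10, 22); (F, 9, 22); (F, 10, 22)

Joins associate left-to-right: bins LEFT JOIN mapping on bin_id gives 7 intermediate row(s).
Then INNER JOIN `items r` on rid: keep only rows whose q.rid appears in r.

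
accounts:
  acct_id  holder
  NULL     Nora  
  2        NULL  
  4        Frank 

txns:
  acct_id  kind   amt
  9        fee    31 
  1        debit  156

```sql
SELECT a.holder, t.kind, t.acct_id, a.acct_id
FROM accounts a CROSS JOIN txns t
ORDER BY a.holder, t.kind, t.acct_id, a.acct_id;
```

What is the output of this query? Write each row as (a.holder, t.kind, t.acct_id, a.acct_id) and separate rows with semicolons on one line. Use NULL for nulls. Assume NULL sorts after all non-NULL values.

CROSS JOIN pairs every row of `accounts` with every row of `txns`: 3 × 2 = 6 rows.
After projecting and ordering:
a.holder | t.kind | t.acct_id | a.acct_id
Frank | debit | 1 | 4
Frank | fee | 9 | 4
Nora | debit | 1 | NULL
Nora | fee | 9 | NULL
NULL | debit | 1 | 2
NULL | fee | 9 | 2

(Frank, debit, 1, 4); (Frank, fee, 9, 4); (Nora, debit, 1, NULL); (Nora, fee, 9, NULL); (NULL, debit, 1, 2); (NULL, fee, 9, 2)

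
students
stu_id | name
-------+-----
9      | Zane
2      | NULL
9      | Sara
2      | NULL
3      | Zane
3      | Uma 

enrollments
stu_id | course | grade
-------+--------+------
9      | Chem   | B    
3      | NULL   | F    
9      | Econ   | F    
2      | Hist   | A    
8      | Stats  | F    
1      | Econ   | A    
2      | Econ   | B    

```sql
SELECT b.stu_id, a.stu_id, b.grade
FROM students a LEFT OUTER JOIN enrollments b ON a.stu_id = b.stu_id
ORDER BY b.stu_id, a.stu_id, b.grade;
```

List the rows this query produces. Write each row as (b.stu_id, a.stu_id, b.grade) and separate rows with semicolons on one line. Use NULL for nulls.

(2, 2, A); (2, 2, A); (2, 2, B); (2, 2, B); (3, 3, F); (3, 3, F); (9, 9, B); (9, 9, B); (9, 9, F); (9, 9, F)

LEFT JOIN keeps every row from `students`; unmatched rows get NULL for `enrollments`'s columns.
Matching on a.stu_id = b.stu_id.
- a row (stu_id=9): matches 2 b row(s) → 2 output row(s).
- a row (stu_id=2): matches 2 b row(s) → 2 output row(s).
- a row (stu_id=9): matches 2 b row(s) → 2 output row(s).
- a row (stu_id=2): matches 2 b row(s) → 2 output row(s).
- a row (stu_id=3): matches 1 b row(s) → 1 output row(s).
- a row (stu_id=3): matches 1 b row(s) → 1 output row(s).
After projecting and ordering:
b.stu_id | a.stu_id | b.grade
2 | 2 | A
2 | 2 | A
2 | 2 | B
2 | 2 | B
3 | 3 | F
3 | 3 | F
9 | 9 | B
9 | 9 | B
9 | 9 | F
9 | 9 | F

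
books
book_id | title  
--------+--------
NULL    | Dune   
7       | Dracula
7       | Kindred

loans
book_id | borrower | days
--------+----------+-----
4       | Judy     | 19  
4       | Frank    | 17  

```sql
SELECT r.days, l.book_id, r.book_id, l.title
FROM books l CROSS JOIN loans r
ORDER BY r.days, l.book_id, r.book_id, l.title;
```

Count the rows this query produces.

6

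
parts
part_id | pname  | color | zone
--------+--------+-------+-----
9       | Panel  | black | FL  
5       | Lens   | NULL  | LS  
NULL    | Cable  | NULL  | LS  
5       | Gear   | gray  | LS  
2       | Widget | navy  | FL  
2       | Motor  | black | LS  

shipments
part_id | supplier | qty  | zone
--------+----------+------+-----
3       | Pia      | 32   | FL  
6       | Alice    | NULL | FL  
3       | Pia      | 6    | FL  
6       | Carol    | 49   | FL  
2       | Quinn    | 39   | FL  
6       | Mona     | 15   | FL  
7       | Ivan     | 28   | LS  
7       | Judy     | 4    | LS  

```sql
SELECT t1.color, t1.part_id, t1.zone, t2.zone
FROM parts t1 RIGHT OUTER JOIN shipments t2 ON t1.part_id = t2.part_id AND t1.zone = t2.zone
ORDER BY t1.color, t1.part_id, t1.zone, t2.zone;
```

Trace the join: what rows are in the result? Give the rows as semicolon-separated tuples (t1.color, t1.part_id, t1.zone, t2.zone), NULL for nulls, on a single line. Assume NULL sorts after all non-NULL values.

(navy, 2, FL, FL); (NULL, NULL, NULL, FL); (NULL, NULL, NULL, FL); (NULL, NULL, NULL, FL); (NULL, NULL, NULL, FL); (NULL, NULL, NULL, FL); (NULL, NULL, NULL, LS); (NULL, NULL, NULL, LS)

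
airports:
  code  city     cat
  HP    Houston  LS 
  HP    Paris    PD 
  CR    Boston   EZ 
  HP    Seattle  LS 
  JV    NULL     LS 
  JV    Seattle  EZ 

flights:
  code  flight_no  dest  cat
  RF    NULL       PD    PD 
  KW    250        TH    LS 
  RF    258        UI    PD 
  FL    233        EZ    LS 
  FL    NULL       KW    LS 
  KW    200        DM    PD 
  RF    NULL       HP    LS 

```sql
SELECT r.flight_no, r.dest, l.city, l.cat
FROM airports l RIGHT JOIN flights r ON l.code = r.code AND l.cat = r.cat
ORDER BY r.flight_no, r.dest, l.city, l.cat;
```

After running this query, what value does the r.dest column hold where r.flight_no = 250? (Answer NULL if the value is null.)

RIGHT JOIN keeps every row from `flights`; unmatched rows get NULL for `airports`'s columns.
Matching on l.code = r.code AND l.cat = r.cat.
- l[0] code=HP, cat=LS → no match.
- l[1] code=HP, cat=PD → no match.
- l[2] code=CR, cat=EZ → no match.
- l[3] code=HP, cat=LS → no match.
- l[4] code=JV, cat=LS → no match.
- l[5] code=JV, cat=EZ → no match.
- 7 row(s) from r found no l partner → padded with NULL.

TH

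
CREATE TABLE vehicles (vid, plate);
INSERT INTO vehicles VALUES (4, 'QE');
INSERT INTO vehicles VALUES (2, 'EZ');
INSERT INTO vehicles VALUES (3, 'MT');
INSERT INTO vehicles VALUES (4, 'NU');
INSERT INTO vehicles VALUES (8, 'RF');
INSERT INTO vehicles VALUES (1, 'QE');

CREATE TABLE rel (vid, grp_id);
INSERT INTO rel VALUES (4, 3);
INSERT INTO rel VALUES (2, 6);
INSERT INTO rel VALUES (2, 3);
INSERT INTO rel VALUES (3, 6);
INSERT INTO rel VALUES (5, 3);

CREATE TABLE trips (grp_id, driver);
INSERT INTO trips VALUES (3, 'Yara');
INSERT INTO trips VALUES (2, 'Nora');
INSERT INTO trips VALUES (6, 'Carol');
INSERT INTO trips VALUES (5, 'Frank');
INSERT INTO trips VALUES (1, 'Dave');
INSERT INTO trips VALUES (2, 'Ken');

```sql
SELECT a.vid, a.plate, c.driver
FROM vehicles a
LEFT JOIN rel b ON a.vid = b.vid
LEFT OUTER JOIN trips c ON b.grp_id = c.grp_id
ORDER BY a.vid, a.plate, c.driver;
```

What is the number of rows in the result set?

Step 1 — a LEFT JOIN b on vid → 7 row(s).
Then LEFT JOIN `trips c` on grp_id: each of those 7 rows is kept; rows whose b.grp_id has no match in c get NULL for c's columns.
Result: 7 row(s).

7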